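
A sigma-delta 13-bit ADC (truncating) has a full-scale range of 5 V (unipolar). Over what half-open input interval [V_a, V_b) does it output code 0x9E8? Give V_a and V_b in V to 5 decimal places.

[1.54785 V, 1.54846 V)

LSB = 5/2^13 = 0.610 mV.
Code 0x9E8 = 2536 decimal.
V_a = V_low + 2536·LSB = 1.54785 V; V_b = V_low + 2537·LSB = 1.54846 V.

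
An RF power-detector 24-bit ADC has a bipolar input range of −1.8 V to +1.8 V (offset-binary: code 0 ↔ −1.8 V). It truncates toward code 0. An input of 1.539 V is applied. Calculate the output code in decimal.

With 16777216 levels over 3.6 V, one step is 0.21 µV.
(1.539 − (−1.8)) / 2.14577e-07 = 15560867.840 LSBs.
Floor → code 15560867.

code 15560867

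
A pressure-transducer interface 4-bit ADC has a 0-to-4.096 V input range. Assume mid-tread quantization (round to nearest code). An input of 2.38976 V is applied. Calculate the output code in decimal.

Full-scale span = 4.096 V; LSB = 4.096/2^4 = 256.000 mV.
(V_in − V_low)/LSB = (2.38976 − 0) / 0.256 = 9.335.
round(9.335) = 9.

code 9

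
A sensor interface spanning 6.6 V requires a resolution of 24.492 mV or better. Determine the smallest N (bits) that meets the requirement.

Number of steps required ≥ 6.6 V / 24.492 mV = 269.48.
Need 2^N ≥ 269.48; 2^8 = 256, 2^9 = 512.
Minimum N = 9.

9 bits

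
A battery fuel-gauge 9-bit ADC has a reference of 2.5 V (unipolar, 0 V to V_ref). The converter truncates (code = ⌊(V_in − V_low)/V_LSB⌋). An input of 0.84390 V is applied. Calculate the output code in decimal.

code 172

With 512 levels over 2.5 V, one step is 4.883 mV.
(V_in − V_low)/LSB = (0.84390 − 0) / 0.00488281 = 172.831.
Floor → code 172.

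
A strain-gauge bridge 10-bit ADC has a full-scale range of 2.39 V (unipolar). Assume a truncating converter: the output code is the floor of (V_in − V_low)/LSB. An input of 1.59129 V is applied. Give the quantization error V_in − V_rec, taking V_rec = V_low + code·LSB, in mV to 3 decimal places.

1.847 mV

One LSB is 2.39 V / 1024 = 2.334 mV.
Scaled input = 681.7912 LSBs, so code = 681.
Code 681 maps back to 0 + 681×0.00233398 V = 1.5894434 V.
V_in − V_rec = 0.00184664 V = 1.847 mV.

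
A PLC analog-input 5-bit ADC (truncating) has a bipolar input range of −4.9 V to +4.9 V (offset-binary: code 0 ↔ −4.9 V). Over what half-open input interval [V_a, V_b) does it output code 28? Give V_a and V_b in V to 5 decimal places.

[3.67500 V, 3.98125 V)

LSB = 9.8/2^5 = 306.250 mV.
V_a = V_low + 28·LSB = 3.675 V; V_b = V_low + 29·LSB = 3.98125 V.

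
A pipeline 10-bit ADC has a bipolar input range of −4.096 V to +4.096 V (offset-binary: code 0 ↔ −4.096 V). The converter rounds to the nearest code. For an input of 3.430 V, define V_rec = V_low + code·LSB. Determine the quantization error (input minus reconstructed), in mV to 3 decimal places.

One LSB is 8.192 V / 1024 = 8.000 mV.
(V_in − V_low)/LSB = (3.430 − (−4.096))/0.008 = 940.7500 → code 941 (round).
Reconstructed: 3.432 V.
Difference: -0.002 V → -2.000 mV.

-2.000 mV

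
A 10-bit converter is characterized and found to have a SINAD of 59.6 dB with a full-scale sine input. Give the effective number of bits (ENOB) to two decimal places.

9.61 bits

ENOB = (SINAD − 1.76) / 6.02 = (59.6 − 1.76)/6.02 = 9.608.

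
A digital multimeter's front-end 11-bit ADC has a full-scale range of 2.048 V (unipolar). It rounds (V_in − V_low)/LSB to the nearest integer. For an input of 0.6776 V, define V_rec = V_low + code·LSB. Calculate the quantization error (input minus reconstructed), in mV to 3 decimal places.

-0.400 mV

One LSB is 2.048 V / 2048 = 1.000 mV.
Scaled input = 677.6000 LSBs, so code = 678.
V_rec = 0 + 678·0.001 = 0.678 V.
V_in − V_rec = -0.0004 V = -0.400 mV.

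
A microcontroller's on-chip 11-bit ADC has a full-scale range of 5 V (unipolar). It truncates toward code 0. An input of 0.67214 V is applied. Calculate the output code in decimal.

Full-scale span = 5 V; LSB = 5/2^11 = 2.441 mV.
Input sits at 275.309 steps above V_low.
So the output code is 275.

code 275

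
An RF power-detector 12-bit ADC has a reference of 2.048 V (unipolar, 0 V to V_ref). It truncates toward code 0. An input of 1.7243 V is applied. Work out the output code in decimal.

LSB = 2.048 V / 4096 = 0.500 mV.
Input sits at 3448.600 steps above V_low.
So the output code is 3448.

code 3448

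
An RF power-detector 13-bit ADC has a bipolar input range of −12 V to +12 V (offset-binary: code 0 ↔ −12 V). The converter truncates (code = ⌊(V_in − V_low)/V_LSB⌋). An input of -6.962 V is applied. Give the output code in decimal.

code 1719

With 8192 levels over 24 V, one step is 2.930 mV.
(V_in − V_low)/LSB = (-6.962 − (−12)) / 0.00292969 = 1719.637.
So the output code is 1719.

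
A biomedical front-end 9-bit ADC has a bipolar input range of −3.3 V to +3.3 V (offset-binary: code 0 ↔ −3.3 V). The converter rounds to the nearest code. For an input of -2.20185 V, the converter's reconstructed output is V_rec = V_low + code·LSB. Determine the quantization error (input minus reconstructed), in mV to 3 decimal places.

2.447 mV

Step size: 6.6 V ÷ 2^9 = 12.891 mV.
(-2.20185 − (−3.3))/0.0128906 = 85.1898; round gives code 85.
Code 85 maps back to (−3.3) + 85×0.0128906 V = -2.2042969 V.
Difference: 0.00244687 V → 2.447 mV.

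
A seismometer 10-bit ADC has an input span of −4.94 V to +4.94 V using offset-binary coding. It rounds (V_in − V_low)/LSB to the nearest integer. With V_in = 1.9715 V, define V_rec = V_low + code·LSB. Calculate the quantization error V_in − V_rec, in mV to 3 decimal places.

Step size: 9.88 V ÷ 2^10 = 9.648 mV.
(V_in − V_low)/LSB = (1.9715 − (−4.94))/0.00964844 = 716.3336 → code 716 (round).
Code 716 maps back to (−4.94) + 716×0.00964844 V = 1.9682812 V.
V_in − V_rec = 0.00321875 V = 3.219 mV.

3.219 mV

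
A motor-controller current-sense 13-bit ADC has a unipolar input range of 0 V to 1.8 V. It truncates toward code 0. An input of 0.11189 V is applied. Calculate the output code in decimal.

code 509

LSB = 1.8 V / 8192 = 219.73 µV.
Input sits at 509.224 steps above V_low.
Floor → code 509.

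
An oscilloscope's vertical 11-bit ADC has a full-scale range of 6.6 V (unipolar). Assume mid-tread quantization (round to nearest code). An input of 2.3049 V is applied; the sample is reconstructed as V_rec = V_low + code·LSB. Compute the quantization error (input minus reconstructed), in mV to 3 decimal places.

0.701 mV

Step size: 6.6 V ÷ 2^11 = 3.223 mV.
(V_in − V_low)/LSB = (2.3049 − 0)/0.00322266 = 715.2175 → code 715 (round).
V_rec = 0 + 715·0.00322266 = 2.3041992 V.
V_in − V_rec = 0.000700781 V = 0.701 mV.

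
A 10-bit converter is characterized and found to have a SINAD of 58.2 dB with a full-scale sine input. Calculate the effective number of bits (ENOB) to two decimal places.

9.38 bits

ENOB = (SINAD − 1.76) / 6.02 = (58.2 − 1.76)/6.02 = 9.375.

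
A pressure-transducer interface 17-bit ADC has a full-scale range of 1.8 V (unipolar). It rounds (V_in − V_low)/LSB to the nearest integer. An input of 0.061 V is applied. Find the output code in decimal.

code 4442

LSB = 1.8 V / 131072 = 13.73 µV.
Input sits at 4441.884 steps above V_low.
round(4441.884) = 4442.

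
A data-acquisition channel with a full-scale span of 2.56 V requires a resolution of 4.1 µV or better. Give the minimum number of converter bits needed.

20 bits

Number of steps required ≥ 2.56 V / 4.1 µV = 624390.24.
Need 2^N ≥ 624390.24; 2^19 = 524288, 2^20 = 1048576.
Minimum N = 20.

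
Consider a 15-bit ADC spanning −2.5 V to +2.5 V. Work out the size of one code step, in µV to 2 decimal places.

Full-scale span = 5 V.
LSB = 5 / 2^15 = 5 / 32768 = 0.000152588 V = 152.59 µV.

152.59 µV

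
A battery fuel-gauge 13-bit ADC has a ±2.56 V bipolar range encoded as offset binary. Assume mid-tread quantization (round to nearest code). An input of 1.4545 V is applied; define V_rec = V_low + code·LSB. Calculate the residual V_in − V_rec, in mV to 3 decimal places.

Step size: 5.12 V ÷ 2^13 = 0.625 mV.
Scaled input = 6423.2000 LSBs, so code = 6423.
Reconstructed: 1.454375 V.
Difference: 0.000125 V → 0.125 mV.

0.125 mV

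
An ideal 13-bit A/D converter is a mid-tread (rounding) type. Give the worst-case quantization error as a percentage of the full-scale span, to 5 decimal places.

Rounding → worst-case error = ½ LSB = V_FS/2^14, so 100/16384 = 0.00610352 % of full scale.

0.00610 %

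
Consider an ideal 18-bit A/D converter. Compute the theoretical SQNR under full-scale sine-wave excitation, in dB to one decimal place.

SNR ≈ 6.02·N + 1.76 dB = 6.02·18 + 1.76 = 110.12 dB.

110.1 dB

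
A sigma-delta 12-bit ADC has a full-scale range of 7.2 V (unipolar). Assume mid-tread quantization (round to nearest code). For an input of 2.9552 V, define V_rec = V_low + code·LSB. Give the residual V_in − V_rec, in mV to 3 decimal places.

0.317 mV

Step size: 7.2 V ÷ 2^12 = 1.758 mV.
(2.9552 − 0)/0.00175781 = 1681.1804; round gives code 1681.
Reconstructed: 2.9548828 V.
Error = 2.9552 − 2.9548828 = 0.000317187 V = 0.317 mV.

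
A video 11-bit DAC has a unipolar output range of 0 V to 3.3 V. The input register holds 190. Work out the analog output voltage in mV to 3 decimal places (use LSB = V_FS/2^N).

LSB = 3.3 V / 2^11 = 1.611 mV.
V_out = 0 + 190 × 0.00161133 V = 0.306152 V.
= 306.152 mV.

306.152 mV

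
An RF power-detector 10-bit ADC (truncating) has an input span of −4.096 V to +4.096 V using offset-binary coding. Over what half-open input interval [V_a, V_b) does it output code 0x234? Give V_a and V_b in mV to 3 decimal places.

[416.000 mV, 424.000 mV)

LSB = 8.192/2^10 = 8.000 mV.
Code 0x234 = 564 decimal.
V_a = V_low + 564·LSB = 0.416 V; V_b = V_low + 565·LSB = 0.424 V.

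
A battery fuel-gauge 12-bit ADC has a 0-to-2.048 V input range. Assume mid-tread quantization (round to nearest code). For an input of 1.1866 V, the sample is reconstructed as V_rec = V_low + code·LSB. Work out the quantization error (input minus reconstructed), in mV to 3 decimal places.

0.100 mV

Step size: 2.048 V ÷ 2^12 = 0.500 mV.
Scaled input = 2373.2000 LSBs, so code = 2373.
V_rec = 0 + 2373·0.0005 = 1.1865 V.
V_in − V_rec = 0.0001 V = 0.100 mV.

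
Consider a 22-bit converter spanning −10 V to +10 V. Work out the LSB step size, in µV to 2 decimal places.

4.77 µV

Full-scale span = 20 V.
LSB = 20 / 2^22 = 20 / 4194304 = 4.76837e-06 V = 4.77 µV.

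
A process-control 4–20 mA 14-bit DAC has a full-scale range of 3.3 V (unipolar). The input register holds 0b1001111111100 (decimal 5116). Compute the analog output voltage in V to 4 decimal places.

LSB = 3.3 V / 2^14 = 201.42 µV.
Code 0b1001111111100 = 5116 decimal.
V_out = 0 + 5116 × 0.000201416 V = 1.03044 V.

1.0304 V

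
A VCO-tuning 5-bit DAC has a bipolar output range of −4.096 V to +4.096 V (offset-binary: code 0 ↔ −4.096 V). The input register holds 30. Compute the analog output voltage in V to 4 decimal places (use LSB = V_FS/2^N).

LSB = 8.192 V / 2^5 = 256.000 mV.
V_out = (−4.096) + 30 × 0.256 V = 3.584 V.

3.5840 V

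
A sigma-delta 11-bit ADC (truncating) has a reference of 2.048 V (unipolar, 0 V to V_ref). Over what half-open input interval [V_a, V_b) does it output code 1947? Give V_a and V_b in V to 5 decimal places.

[1.94700 V, 1.94800 V)

LSB = 2.048/2^11 = 1.000 mV.
V_a = V_low + 1947·LSB = 1.947 V; V_b = V_low + 1948·LSB = 1.948 V.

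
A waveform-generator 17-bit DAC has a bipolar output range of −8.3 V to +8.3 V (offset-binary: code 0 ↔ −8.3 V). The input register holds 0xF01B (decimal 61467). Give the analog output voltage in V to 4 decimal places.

-0.5153 V

LSB = 16.6 V / 2^17 = 126.65 µV.
Code 0xF01B = 61467 decimal.
V_out = (−8.3) + 61467 × 0.000126648 V = -0.515331 V.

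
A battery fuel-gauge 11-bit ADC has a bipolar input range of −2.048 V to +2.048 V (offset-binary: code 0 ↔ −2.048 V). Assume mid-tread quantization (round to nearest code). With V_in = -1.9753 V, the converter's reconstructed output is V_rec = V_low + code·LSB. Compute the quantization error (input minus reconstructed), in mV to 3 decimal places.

0.700 mV

Step size: 4.096 V ÷ 2^11 = 2.000 mV.
(V_in − V_low)/LSB = (-1.9753 − (−2.048))/0.002 = 36.3500 → code 36 (round).
Reconstructed: -1.976 V.
V_in − V_rec = 0.0007 V = 0.700 mV.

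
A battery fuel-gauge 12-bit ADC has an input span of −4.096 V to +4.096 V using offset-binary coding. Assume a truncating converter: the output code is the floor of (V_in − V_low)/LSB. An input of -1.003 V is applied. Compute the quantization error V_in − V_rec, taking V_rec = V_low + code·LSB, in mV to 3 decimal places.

1.000 mV

One LSB is 8.192 V / 4096 = 2.000 mV.
Scaled input = 1546.5000 LSBs, so code = 1546.
V_rec = (−4.096) + 1546·0.002 = -1.004 V.
Error = -1.003 − (−1.004) = 0.001 V = 1.000 mV.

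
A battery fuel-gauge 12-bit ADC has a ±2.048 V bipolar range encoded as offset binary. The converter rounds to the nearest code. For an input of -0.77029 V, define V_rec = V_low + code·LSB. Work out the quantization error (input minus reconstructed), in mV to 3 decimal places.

LSB = 4.096/2^12 = 1.000 mV.
(V_in − V_low)/LSB = (-0.77029 − (−2.048))/0.001 = 1277.7100 → code 1278 (round).
Code 1278 maps back to (−2.048) + 1278×0.001 V = -0.77 V.
V_in − V_rec = -0.00029 V = -0.290 mV.

-0.290 mV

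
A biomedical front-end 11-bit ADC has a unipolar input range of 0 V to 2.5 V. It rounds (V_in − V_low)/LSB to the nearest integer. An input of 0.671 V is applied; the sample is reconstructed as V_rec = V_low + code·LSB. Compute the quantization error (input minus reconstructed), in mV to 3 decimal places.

-0.387 mV

Step size: 2.5 V ÷ 2^11 = 1.221 mV.
Scaled input = 549.6832 LSBs, so code = 550.
V_rec = 0 + 550·0.0012207 = 0.67138672 V.
Error = 0.671 − 0.67138672 = -0.000386719 V = -0.387 mV.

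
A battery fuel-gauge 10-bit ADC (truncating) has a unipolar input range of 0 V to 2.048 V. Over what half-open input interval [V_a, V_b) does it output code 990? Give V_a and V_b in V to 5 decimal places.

[1.98000 V, 1.98200 V)

LSB = 2.048/2^10 = 2.000 mV.
V_a = V_low + 990·LSB = 1.98 V; V_b = V_low + 991·LSB = 1.982 V.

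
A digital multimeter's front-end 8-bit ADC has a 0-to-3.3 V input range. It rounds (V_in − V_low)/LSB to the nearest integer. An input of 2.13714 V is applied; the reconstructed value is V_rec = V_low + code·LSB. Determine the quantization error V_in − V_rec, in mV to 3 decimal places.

One LSB is 3.3 V / 256 = 12.891 mV.
(2.13714 − 0)/0.0128906 = 165.7903; round gives code 166.
Reconstructed: 2.1398437 V.
Error = 2.13714 − 2.1398437 = -0.00270375 V = -2.704 mV.

-2.704 mV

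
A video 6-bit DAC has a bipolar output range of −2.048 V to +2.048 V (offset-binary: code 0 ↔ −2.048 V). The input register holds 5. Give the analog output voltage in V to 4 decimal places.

LSB = 4.096 V / 2^6 = 64.000 mV.
V_out = (−2.048) + 5 × 0.064 V = -1.728 V.

-1.7280 V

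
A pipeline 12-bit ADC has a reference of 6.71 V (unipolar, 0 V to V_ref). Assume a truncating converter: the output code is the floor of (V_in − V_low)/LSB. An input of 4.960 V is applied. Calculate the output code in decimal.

code 3027

LSB = 6.71 V / 4096 = 1.638 mV.
(4.960 − 0) / 0.00163818 = 3027.744 LSBs.
Floor → code 3027.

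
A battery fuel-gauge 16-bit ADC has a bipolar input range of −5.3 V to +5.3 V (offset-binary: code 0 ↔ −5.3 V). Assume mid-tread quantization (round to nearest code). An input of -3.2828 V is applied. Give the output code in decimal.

Full-scale span = 10.6 V; LSB = 10.6/2^16 = 161.74 µV.
Input sits at 12471.624 steps above V_low.
So the output code is 12472.

code 12472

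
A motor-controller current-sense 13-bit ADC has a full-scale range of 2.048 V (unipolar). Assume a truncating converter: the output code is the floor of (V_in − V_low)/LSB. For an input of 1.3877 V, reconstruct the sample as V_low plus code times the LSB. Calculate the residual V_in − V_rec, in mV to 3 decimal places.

0.200 mV

Step size: 2.048 V ÷ 2^13 = 250.00 µV.
(1.3877 − 0)/0.00025 = 5550.8000; ⌊·⌋ gives code 5550.
V_rec = 0 + 5550·0.00025 = 1.3875 V.
Difference: 0.0002 V → 0.200 mV.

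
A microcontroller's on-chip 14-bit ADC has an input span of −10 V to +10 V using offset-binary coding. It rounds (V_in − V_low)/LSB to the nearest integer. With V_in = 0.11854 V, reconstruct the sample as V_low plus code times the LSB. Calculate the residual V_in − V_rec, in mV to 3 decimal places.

0.132 mV

Step size: 20 V ÷ 2^14 = 1.221 mV.
Scaled input = 8289.1080 LSBs, so code = 8289.
V_rec = (−10) + 8289·0.0012207 = 0.1184082 V.
Error = 0.11854 − 0.1184082 = 0.000131797 V = 0.132 mV.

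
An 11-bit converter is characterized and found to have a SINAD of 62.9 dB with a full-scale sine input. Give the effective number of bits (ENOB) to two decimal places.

ENOB = (SINAD − 1.76) / 6.02 = (62.9 − 1.76)/6.02 = 10.156.

10.16 bits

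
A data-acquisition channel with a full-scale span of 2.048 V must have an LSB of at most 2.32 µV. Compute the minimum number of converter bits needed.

Number of steps required ≥ 2.048 V / 2.32 µV = 882758.62.
Need 2^N ≥ 882758.62; 2^19 = 524288, 2^20 = 1048576.
Minimum N = 20.

20 bits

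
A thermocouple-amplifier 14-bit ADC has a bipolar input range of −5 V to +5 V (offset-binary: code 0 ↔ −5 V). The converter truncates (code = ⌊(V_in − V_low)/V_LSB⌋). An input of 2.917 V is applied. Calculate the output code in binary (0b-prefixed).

code 0b11001010101011 (decimal 12971)

With 16384 levels over 10 V, one step is 0.610 mV.
(V_in − V_low)/LSB = (2.917 − (−5)) / 0.000610352 = 12971.213.
⌊·⌋(12971.213) = 12971.
In binary (0b-prefixed): 0b11001010101011.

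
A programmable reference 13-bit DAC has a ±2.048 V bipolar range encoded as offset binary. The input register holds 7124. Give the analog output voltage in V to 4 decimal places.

1.5140 V

LSB = 4.096 V / 2^13 = 0.500 mV.
V_out = (−2.048) + 7124 × 0.0005 V = 1.514 V.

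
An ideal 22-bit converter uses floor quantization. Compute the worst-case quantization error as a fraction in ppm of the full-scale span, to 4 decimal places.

0.2384 ppm

Truncating → worst-case error = 1 LSB = V_FS/2^22, so 1e+06/4194304 = 0.238419 ppm of full scale.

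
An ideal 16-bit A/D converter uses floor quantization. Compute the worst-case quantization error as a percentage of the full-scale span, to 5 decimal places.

0.00153 %

Truncating → worst-case error = 1 LSB = V_FS/2^16, so 100/65536 = 0.00152588 % of full scale.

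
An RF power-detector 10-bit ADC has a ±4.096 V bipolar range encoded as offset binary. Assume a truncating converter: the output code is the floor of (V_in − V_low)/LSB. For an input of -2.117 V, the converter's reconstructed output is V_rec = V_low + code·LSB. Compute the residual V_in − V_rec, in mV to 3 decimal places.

3.000 mV

LSB = 8.192/2^10 = 8.000 mV.
Scaled input = 247.3750 LSBs, so code = 247.
Code 247 maps back to (−4.096) + 247×0.008 V = -2.12 V.
Difference: 0.003 V → 3.000 mV.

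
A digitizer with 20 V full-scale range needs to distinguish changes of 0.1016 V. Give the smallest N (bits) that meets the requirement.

8 bits

Number of steps required ≥ 20 V / 0.1016 V = 196.85.
Need 2^N ≥ 196.85; 2^7 = 128, 2^8 = 256.
Minimum N = 8.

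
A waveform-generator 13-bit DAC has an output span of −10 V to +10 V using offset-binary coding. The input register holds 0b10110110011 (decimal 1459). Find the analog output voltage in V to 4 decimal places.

-6.4380 V

LSB = 20 V / 2^13 = 2.441 mV.
Code 0b10110110011 = 1459 decimal.
V_out = (−10) + 1459 × 0.00244141 V = -6.43799 V.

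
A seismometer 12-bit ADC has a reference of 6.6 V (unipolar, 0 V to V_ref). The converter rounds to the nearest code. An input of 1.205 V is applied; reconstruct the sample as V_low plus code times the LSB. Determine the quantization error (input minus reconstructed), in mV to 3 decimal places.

-0.273 mV

One LSB is 6.6 V / 4096 = 1.611 mV.
(V_in − V_low)/LSB = (1.205 − 0)/0.00161133 = 747.8303 → code 748 (round).
Reconstructed: 1.2052734 V.
Difference: -0.000273438 V → -0.273 mV.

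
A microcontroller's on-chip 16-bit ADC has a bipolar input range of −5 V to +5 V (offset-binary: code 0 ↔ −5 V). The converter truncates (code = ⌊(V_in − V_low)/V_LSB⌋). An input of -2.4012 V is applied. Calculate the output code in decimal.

LSB = 10 V / 65536 = 152.59 µV.
Input sits at 17031.496 steps above V_low.
So the output code is 17031.

code 17031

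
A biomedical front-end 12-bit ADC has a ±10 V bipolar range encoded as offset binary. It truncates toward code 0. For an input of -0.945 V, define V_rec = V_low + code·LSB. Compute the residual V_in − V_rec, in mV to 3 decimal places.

2.266 mV

LSB = 20/2^12 = 4.883 mV.
(-0.945 − (−10))/0.00488281 = 1854.4640; ⌊·⌋ gives code 1854.
Reconstructed: -0.94726562 V.
Difference: 0.00226562 V → 2.266 mV.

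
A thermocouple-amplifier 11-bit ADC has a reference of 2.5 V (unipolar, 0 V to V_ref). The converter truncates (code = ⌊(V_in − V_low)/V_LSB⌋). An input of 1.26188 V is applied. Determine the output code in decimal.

code 1033

With 2048 levels over 2.5 V, one step is 1.221 mV.
(1.26188 − 0) / 0.0012207 = 1033.732 LSBs.
⌊·⌋(1033.732) = 1033.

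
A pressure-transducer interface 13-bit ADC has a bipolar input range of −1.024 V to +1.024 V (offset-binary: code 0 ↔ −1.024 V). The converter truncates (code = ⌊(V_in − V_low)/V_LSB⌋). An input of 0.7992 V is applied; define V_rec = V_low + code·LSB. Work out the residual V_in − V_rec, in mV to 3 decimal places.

0.200 mV

One LSB is 2.048 V / 8192 = 250.00 µV.
(V_in − V_low)/LSB = (0.7992 − (−1.024))/0.00025 = 7292.8000 → code 7292 (floor).
Reconstructed: 0.799 V.
V_in − V_rec = 0.0002 V = 0.200 mV.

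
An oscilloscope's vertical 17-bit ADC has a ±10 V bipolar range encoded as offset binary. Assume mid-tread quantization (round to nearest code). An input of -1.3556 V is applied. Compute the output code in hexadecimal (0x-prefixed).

Full-scale span = 20 V; LSB = 20/2^17 = 152.59 µV.
(V_in − V_low)/LSB = (-1.3556 − (−10)) / 0.000152588 = 56651.940.
So the output code is 56652.
In hexadecimal (0x-prefixed): 0xDD4C.

code 0xDD4C (decimal 56652)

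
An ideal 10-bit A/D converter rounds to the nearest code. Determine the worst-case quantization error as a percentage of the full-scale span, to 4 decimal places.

0.0488 %

Rounding → worst-case error = ½ LSB = V_FS/2^11, so 100/2048 = 0.0488281 % of full scale.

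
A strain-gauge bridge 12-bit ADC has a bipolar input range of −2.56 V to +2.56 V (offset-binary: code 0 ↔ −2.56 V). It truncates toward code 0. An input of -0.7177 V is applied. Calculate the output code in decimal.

With 4096 levels over 5.12 V, one step is 1.250 mV.
(V_in − V_low)/LSB = (-0.7177 − (−2.56)) / 0.00125 = 1473.840.
So the output code is 1473.

code 1473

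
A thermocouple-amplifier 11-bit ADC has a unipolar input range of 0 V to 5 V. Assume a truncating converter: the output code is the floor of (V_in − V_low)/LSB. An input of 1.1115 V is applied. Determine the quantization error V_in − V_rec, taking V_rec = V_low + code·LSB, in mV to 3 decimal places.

LSB = 5/2^11 = 2.441 mV.
Scaled input = 455.2704 LSBs, so code = 455.
Reconstructed: 1.1108398 V.
V_in − V_rec = 0.000660156 V = 0.660 mV.

0.660 mV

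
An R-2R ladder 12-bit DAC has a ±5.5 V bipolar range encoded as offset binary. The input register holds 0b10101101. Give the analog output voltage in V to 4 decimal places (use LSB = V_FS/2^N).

-5.0354 V

LSB = 11 V / 2^12 = 2.686 mV.
Code 0b10101101 = 173 decimal.
V_out = (−5.5) + 173 × 0.00268555 V = -5.0354 V.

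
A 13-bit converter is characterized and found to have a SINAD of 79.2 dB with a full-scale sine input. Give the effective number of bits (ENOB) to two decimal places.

ENOB = (SINAD − 1.76) / 6.02 = (79.2 − 1.76)/6.02 = 12.864.

12.86 bits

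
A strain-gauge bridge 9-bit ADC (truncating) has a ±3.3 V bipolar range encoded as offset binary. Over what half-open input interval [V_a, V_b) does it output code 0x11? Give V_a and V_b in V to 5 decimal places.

[-3.08086 V, -3.06797 V)

LSB = 6.6/2^9 = 12.891 mV.
Code 0x11 = 17 decimal.
V_a = V_low + 17·LSB = -3.08086 V; V_b = V_low + 18·LSB = -3.06797 V.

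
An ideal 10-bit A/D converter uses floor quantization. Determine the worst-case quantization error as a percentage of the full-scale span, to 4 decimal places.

Truncating → worst-case error = 1 LSB = V_FS/2^10, so 100/1024 = 0.0976562 % of full scale.

0.0977 %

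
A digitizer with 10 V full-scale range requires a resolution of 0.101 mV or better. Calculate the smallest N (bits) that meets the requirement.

17 bits

Number of steps required ≥ 10 V / 0.101 mV = 99009.90.
Need 2^N ≥ 99009.90; 2^16 = 65536, 2^17 = 131072.
Minimum N = 17.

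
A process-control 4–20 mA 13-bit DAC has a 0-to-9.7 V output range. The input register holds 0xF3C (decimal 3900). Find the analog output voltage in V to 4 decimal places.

LSB = 9.7 V / 2^13 = 1.184 mV.
Code 0xF3C = 3900 decimal.
V_out = 0 + 3900 × 0.00118408 V = 4.61792 V.

4.6179 V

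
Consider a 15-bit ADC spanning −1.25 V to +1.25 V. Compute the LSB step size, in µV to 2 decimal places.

76.29 µV

Full-scale span = 2.5 V.
LSB = 2.5 / 2^15 = 2.5 / 32768 = 7.62939e-05 V = 76.29 µV.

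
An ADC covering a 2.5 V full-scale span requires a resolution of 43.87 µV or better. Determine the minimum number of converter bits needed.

16 bits

Number of steps required ≥ 2.5 V / 43.87 µV = 56986.55.
Need 2^N ≥ 56986.55; 2^15 = 32768, 2^16 = 65536.
Minimum N = 16.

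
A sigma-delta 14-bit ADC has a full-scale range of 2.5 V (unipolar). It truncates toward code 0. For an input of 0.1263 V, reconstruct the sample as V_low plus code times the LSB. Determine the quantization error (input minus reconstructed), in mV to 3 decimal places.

0.110 mV

LSB = 2.5/2^14 = 152.59 µV.
(V_in − V_low)/LSB = (0.1263 − 0)/0.000152588 = 827.7197 → code 827 (floor).
Code 827 maps back to 0 + 827×0.000152588 V = 0.12619019 V.
Difference: 0.000109814 V → 0.110 mV.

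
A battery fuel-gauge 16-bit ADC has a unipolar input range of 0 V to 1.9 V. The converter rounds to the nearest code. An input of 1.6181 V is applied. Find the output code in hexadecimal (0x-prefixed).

LSB = 1.9 V / 65536 = 28.99 µV.
Input sits at 55812.527 steps above V_low.
Round → code 55813.
In hexadecimal (0x-prefixed): 0xDA05.

code 0xDA05 (decimal 55813)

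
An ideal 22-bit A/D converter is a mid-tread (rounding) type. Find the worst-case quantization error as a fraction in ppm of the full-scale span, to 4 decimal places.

0.1192 ppm

Rounding → worst-case error = ½ LSB = V_FS/2^23, so 1e+06/8388608 = 0.119209 ppm of full scale.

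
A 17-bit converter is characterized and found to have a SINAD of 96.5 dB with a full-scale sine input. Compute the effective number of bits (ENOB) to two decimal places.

ENOB = (SINAD − 1.76) / 6.02 = (96.5 − 1.76)/6.02 = 15.738.

15.74 bits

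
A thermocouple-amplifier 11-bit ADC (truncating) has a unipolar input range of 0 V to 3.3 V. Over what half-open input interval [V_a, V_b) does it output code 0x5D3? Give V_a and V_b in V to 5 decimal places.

LSB = 3.3/2^11 = 1.611 mV.
Code 0x5D3 = 1491 decimal.
V_a = V_low + 1491·LSB = 2.40249 V; V_b = V_low + 1492·LSB = 2.4041 V.

[2.40249 V, 2.40410 V)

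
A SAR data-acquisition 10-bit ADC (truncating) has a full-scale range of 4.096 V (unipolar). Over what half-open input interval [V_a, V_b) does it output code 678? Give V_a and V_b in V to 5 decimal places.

LSB = 4.096/2^10 = 4.000 mV.
V_a = V_low + 678·LSB = 2.712 V; V_b = V_low + 679·LSB = 2.716 V.

[2.71200 V, 2.71600 V)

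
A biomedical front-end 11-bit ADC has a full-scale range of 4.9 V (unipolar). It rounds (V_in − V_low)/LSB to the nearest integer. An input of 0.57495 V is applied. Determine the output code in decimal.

code 240

LSB = 4.9 V / 2048 = 2.393 mV.
(V_in − V_low)/LSB = (0.57495 − 0) / 0.00239258 = 240.306.
So the output code is 240.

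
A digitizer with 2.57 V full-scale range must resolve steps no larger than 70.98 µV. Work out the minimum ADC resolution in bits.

Number of steps required ≥ 2.57 V / 70.98 µV = 36207.38.
Need 2^N ≥ 36207.38; 2^15 = 32768, 2^16 = 65536.
Minimum N = 16.

16 bits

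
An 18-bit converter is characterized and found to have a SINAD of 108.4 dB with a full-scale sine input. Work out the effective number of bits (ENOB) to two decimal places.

17.71 bits

ENOB = (SINAD − 1.76) / 6.02 = (108.4 − 1.76)/6.02 = 17.714.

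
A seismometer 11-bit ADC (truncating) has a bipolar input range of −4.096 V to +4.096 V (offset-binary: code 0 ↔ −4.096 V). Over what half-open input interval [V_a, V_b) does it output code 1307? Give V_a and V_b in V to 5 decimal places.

LSB = 8.192/2^11 = 4.000 mV.
V_a = V_low + 1307·LSB = 1.132 V; V_b = V_low + 1308·LSB = 1.136 V.

[1.13200 V, 1.13600 V)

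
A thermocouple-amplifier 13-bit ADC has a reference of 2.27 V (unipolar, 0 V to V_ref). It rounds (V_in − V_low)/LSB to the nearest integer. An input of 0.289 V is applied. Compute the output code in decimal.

With 8192 levels over 2.27 V, one step is 277.10 µV.
Input sits at 1042.946 steps above V_low.
round(1042.946) = 1043.

code 1043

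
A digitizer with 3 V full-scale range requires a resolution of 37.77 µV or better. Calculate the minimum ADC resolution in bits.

Number of steps required ≥ 3 V / 37.77 µV = 79428.12.
Need 2^N ≥ 79428.12; 2^16 = 65536, 2^17 = 131072.
Minimum N = 17.

17 bits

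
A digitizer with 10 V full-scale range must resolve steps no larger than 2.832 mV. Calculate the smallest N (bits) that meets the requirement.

12 bits

Number of steps required ≥ 10 V / 2.832 mV = 3531.07.
Need 2^N ≥ 3531.07; 2^11 = 2048, 2^12 = 4096.
Minimum N = 12.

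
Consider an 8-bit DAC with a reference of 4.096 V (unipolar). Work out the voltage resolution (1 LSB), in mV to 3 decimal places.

16.000 mV

Full-scale span = 4.096 V.
LSB = 4.096 / 2^8 = 4.096 / 256 = 0.016 V = 16.000 mV.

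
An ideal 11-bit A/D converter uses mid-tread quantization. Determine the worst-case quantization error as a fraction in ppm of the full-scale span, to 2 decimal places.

244.14 ppm

Rounding → worst-case error = ½ LSB = V_FS/2^12, so 1e+06/4096 = 244.141 ppm of full scale.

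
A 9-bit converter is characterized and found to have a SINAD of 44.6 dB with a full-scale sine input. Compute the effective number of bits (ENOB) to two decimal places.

7.12 bits

ENOB = (SINAD − 1.76) / 6.02 = (44.6 − 1.76)/6.02 = 7.116.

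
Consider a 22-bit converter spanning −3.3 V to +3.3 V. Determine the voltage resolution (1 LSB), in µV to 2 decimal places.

1.57 µV

Full-scale span = 6.6 V.
LSB = 6.6 / 2^22 = 6.6 / 4194304 = 1.57356e-06 V = 1.57 µV.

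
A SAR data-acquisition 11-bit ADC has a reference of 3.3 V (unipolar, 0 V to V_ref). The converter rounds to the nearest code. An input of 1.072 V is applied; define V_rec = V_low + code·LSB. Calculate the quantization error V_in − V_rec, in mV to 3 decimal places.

LSB = 3.3/2^11 = 1.611 mV.
Scaled input = 665.2897 LSBs, so code = 665.
Reconstructed: 1.0715332 V.
Error = 1.072 − 1.0715332 = 0.000466797 V = 0.467 mV.

0.467 mV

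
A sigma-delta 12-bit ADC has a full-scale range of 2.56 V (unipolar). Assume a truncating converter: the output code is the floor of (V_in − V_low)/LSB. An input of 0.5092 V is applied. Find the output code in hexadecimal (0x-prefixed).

code 0x32E (decimal 814)

With 4096 levels over 2.56 V, one step is 0.625 mV.
(0.5092 − 0) / 0.000625 = 814.720 LSBs.
Floor → code 814.
In hexadecimal (0x-prefixed): 0x32E.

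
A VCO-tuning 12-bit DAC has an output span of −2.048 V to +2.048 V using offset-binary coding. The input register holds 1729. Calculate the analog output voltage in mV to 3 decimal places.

LSB = 4.096 V / 2^12 = 1.000 mV.
V_out = (−2.048) + 1729 × 0.001 V = -0.319 V.
= -319.000 mV.

-319.000 mV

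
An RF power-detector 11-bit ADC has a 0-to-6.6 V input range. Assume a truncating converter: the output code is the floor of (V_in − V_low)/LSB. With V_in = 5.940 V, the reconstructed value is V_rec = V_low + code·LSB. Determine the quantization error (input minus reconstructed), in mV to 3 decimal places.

0.645 mV

One LSB is 6.6 V / 2048 = 3.223 mV.
(5.940 − 0)/0.00322266 = 1843.2000; ⌊·⌋ gives code 1843.
Code 1843 maps back to 0 + 1843×0.00322266 V = 5.9393555 V.
Error = 5.940 − 5.9393555 = 0.000644531 V = 0.645 mV.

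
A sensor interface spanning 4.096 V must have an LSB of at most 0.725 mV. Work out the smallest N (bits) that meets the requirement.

13 bits

Number of steps required ≥ 4.096 V / 0.725 mV = 5649.66.
Need 2^N ≥ 5649.66; 2^12 = 4096, 2^13 = 8192.
Minimum N = 13.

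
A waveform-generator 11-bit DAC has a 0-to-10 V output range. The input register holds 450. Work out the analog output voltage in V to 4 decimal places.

LSB = 10 V / 2^11 = 4.883 mV.
V_out = 0 + 450 × 0.00488281 V = 2.19727 V.

2.1973 V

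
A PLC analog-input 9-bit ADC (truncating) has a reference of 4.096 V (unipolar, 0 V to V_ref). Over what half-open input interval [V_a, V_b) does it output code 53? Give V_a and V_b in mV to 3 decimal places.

LSB = 4.096/2^9 = 8.000 mV.
V_a = V_low + 53·LSB = 0.424 V; V_b = V_low + 54·LSB = 0.432 V.

[424.000 mV, 432.000 mV)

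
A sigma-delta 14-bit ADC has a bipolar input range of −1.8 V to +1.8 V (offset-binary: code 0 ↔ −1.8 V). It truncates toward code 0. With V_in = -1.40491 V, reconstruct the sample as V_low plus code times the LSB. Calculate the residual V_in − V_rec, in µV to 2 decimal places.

Step size: 3.6 V ÷ 2^14 = 219.73 µV.
(V_in − V_low)/LSB = (-1.40491 − (−1.8))/0.000219727 = 1798.0985 → code 1798 (floor).
Reconstructed: -1.4049316 V.
Error = -1.40491 − (−1.4049316) = 2.16406e-05 V = 21.64 µV.

21.64 µV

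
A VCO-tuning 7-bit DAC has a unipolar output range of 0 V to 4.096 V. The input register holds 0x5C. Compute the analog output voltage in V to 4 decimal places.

2.9440 V

LSB = 4.096 V / 2^7 = 32.000 mV.
Code 0x5C = 92 decimal.
V_out = 0 + 92 × 0.032 V = 2.944 V.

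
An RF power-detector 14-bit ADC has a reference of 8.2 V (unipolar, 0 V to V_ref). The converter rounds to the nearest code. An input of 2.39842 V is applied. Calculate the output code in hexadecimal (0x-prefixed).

code 0x12B8 (decimal 4792)

LSB = 8.2 V / 16384 = 0.500 mV.
(V_in − V_low)/LSB = (2.39842 − 0) / 0.000500488 = 4792.160.
So the output code is 4792.
In hexadecimal (0x-prefixed): 0x12B8.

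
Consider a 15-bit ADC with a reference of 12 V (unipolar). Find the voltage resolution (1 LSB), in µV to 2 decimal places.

Full-scale span = 12 V.
LSB = 12 / 2^15 = 12 / 32768 = 0.000366211 V = 366.21 µV.

366.21 µV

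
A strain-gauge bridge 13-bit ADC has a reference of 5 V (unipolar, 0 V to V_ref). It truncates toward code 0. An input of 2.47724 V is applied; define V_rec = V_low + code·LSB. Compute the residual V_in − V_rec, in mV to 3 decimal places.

Step size: 5 V ÷ 2^13 = 0.610 mV.
(2.47724 − 0)/0.000610352 = 4058.7100; ⌊·⌋ gives code 4058.
Reconstructed: 2.4768066 V.
Error = 2.47724 − 2.4768066 = 0.000433359 V = 0.433 mV.

0.433 mV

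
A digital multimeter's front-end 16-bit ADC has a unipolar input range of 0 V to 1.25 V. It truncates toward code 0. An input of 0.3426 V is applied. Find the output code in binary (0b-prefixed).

code 0b100011000101010 (decimal 17962)

Full-scale span = 1.25 V; LSB = 1.25/2^16 = 19.07 µV.
Input sits at 17962.107 steps above V_low.
⌊·⌋(17962.107) = 17962.
In binary (0b-prefixed): 0b100011000101010.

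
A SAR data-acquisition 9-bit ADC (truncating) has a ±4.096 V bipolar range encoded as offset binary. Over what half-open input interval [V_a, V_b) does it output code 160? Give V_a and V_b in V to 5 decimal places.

[-1.53600 V, -1.52000 V)

LSB = 8.192/2^9 = 16.000 mV.
V_a = V_low + 160·LSB = -1.536 V; V_b = V_low + 161·LSB = -1.52 V.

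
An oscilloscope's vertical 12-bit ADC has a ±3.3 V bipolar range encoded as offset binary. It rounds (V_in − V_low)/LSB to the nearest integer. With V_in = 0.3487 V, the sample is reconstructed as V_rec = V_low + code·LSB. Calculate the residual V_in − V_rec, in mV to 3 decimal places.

0.653 mV

Step size: 6.6 V ÷ 2^12 = 1.611 mV.
(0.3487 − (−3.3))/0.00161133 = 2264.4053; round gives code 2264.
Code 2264 maps back to (−3.3) + 2264×0.00161133 V = 0.34804687 V.
Difference: 0.000653125 V → 0.653 mV.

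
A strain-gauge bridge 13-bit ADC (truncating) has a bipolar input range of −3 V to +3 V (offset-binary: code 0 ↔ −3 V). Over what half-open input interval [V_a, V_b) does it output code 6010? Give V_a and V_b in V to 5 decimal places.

LSB = 6/2^13 = 0.732 mV.
V_a = V_low + 6010·LSB = 1.40186 V; V_b = V_low + 6011·LSB = 1.40259 V.

[1.40186 V, 1.40259 V)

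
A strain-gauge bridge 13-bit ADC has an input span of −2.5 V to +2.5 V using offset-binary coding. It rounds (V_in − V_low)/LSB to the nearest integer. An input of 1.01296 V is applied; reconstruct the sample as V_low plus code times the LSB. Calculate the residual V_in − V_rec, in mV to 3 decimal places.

-0.224 mV

LSB = 5/2^13 = 0.610 mV.
(1.01296 − (−2.5))/0.000610352 = 5755.6337; round gives code 5756.
Code 5756 maps back to (−2.5) + 5756×0.000610352 V = 1.0131836 V.
Difference: -0.000223594 V → -0.224 mV.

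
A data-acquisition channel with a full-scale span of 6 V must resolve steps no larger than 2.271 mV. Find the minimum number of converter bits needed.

12 bits

Number of steps required ≥ 6 V / 2.271 mV = 2642.01.
Need 2^N ≥ 2642.01; 2^11 = 2048, 2^12 = 4096.
Minimum N = 12.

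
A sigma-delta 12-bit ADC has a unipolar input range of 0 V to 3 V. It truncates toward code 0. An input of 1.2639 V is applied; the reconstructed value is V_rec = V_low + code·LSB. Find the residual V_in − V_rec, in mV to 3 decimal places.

LSB = 3/2^12 = 0.732 mV.
Scaled input = 1725.6448 LSBs, so code = 1725.
Code 1725 maps back to 0 + 1725×0.000732422 V = 1.2634277 V.
Error = 1.2639 − 1.2634277 = 0.000472266 V = 0.472 mV.

0.472 mV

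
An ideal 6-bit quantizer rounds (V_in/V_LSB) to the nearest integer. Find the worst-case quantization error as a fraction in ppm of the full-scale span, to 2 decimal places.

Rounding → worst-case error = ½ LSB = V_FS/2^7, so 1e+06/128 = 7812.5 ppm of full scale.

7812.50 ppm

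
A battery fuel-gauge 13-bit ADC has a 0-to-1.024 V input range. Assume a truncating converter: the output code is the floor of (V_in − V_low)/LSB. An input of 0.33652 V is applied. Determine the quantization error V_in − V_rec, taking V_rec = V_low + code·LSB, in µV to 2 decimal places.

20.00 µV

LSB = 1.024/2^13 = 125.00 µV.
(0.33652 − 0)/0.000125 = 2692.1600; ⌊·⌋ gives code 2692.
Code 2692 maps back to 0 + 2692×0.000125 V = 0.3365 V.
V_in − V_rec = 2e-05 V = 20.00 µV.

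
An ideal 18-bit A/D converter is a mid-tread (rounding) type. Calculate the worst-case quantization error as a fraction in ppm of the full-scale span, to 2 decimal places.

1.91 ppm

Rounding → worst-case error = ½ LSB = V_FS/2^19, so 1e+06/524288 = 1.90735 ppm of full scale.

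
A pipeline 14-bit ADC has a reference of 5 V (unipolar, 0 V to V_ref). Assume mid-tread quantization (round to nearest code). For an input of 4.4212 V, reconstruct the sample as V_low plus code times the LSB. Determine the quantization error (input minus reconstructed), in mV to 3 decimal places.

0.118 mV

LSB = 5/2^14 = 305.18 µV.
Scaled input = 14487.3882 LSBs, so code = 14487.
V_rec = 0 + 14487·0.000305176 = 4.4210815 V.
Difference: 0.000118457 V → 0.118 mV.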